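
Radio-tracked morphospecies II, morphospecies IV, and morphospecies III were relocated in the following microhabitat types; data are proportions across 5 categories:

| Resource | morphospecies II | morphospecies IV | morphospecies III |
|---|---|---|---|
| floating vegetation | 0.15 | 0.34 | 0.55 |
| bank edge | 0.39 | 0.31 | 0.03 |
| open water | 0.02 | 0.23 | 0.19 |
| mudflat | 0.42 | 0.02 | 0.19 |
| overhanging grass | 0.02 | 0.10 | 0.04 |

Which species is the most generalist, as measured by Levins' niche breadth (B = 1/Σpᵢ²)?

Σp_IIᵢ² = 0.15² + 0.39² + 0.02² + 0.42² + 0.02² = 0.0225 + 0.1521 + 0.0004 + 0.1764 + 0.0004 = 0.3518
B_II = 1 / 0.3518 = 2.8425
Σp_IVᵢ² = 0.34² + 0.31² + 0.23² + 0.02² + 0.10² = 0.1156 + 0.0961 + 0.0529 + 0.0004 + 0.0100 = 0.2750
B_IV = 1 / 0.2750 = 3.6364
Σp_IIIᵢ² = 0.55² + 0.03² + 0.19² + 0.19² + 0.04² = 0.3025 + 0.0009 + 0.0361 + 0.0361 + 0.0016 = 0.3772
B_III = 1 / 0.3772 = 2.6511
Highest B → broadest niche (most generalist): morphospecies IV (B = 3.64).

morphospecies IV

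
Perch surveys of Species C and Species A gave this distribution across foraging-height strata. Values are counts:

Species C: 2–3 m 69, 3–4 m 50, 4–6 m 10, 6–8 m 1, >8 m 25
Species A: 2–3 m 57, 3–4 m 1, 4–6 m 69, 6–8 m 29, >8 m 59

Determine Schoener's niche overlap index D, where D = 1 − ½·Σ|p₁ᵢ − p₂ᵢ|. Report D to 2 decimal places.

0.50

Proportions for Species C (n=155): 69/155=0.4452, 50/155=0.3226, 10/155=0.0645, 1/155=0.0065, 25/155=0.1613
Proportions for Species A (n=215): 57/215=0.2651, 1/215=0.0047, 69/215=0.3209, 29/215=0.1349, 59/215=0.2744
Σ|p₁ᵢ − p₂ᵢ| = 0.1801 + 0.3179 + 0.2564 + 0.1284 + 0.1131 = 0.9959
D = 1 − ½ × 0.9959 = 1 − 0.49795 = 0.50205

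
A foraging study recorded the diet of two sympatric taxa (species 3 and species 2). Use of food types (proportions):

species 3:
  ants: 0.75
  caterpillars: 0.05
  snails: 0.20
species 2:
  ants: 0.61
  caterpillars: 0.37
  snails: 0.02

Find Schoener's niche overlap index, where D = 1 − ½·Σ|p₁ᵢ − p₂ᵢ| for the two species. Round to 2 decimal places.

Σ|p₁ᵢ − p₂ᵢ| = 0.14 + 0.32 + 0.18 = 0.64
D = 1 − ½ × 0.64 = 1 − 0.320 = 0.6800

0.68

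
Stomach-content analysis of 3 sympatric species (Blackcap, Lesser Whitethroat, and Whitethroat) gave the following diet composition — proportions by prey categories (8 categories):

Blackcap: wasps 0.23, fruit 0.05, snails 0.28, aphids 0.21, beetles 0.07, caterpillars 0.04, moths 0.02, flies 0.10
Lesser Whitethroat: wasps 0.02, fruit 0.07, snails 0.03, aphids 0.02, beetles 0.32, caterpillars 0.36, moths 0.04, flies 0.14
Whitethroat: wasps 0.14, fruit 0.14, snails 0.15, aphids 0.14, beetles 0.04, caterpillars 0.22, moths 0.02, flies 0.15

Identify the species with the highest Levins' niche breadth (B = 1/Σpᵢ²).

Whitethroat

Σp_Blacᵢ² = 0.23² + 0.05² + 0.28² + 0.21² + 0.07² + 0.04² + 0.02² + 0.10² = 0.0529 + 0.0025 + 0.0784 + 0.0441 + 0.0049 + 0.0016 + 0.0004 + 0.0100 = 0.1948
B_Blac = 1 / 0.1948 = 5.1335
Σp_Lessᵢ² = 0.02² + 0.07² + 0.03² + 0.02² + 0.32² + 0.36² + 0.04² + 0.14² = 0.0004 + 0.0049 + 0.0009 + 0.0004 + 0.1024 + 0.1296 + 0.0016 + 0.0196 = 0.2598
B_Less = 1 / 0.2598 = 3.8491
Σp_Whitᵢ² = 0.14² + 0.14² + 0.15² + 0.14² + 0.04² + 0.22² + 0.02² + 0.15² = 0.0196 + 0.0196 + 0.0225 + 0.0196 + 0.0016 + 0.0484 + 0.0004 + 0.0225 = 0.1542
B_Whit = 1 / 0.1542 = 6.4851
Highest B → broadest niche (most generalist): Whitethroat (B = 6.49).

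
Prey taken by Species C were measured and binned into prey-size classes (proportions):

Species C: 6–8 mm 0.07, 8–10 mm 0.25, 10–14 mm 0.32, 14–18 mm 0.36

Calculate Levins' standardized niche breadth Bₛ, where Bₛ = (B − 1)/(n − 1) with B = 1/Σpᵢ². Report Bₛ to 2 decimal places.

Σpᵢ² = 0.07² + 0.25² + 0.32² + 0.36² = 0.0049 + 0.0625 + 0.1024 + 0.1296 = 0.2994
B = 1 / 0.2994 = 3.3400
Bₛ = (B − 1)/(n − 1) = (3.3400 − 1)/(4 − 1) = 2.3400/3 = 0.7800

0.78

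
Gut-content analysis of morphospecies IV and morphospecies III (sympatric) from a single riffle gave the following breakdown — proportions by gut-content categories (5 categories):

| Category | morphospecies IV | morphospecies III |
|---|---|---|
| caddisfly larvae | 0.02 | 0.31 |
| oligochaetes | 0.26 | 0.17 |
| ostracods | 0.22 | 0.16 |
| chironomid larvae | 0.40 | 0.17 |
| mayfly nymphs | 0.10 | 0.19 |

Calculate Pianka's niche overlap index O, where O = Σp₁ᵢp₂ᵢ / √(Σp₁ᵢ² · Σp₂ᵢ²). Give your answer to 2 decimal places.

Σ p₁ᵢp₂ᵢ = 0.0062 + 0.0442 + 0.0352 + 0.0680 + 0.0190 = 0.1726
Σp_1ᵢ² = 0.02² + 0.26² + 0.22² + 0.40² + 0.10² = 0.0004 + 0.0676 + 0.0484 + 0.1600 + 0.0100 = 0.2864
Σp_2ᵢ² = 0.31² + 0.17² + 0.16² + 0.17² + 0.19² = 0.0961 + 0.0289 + 0.0256 + 0.0289 + 0.0361 = 0.2156
O = 0.1726 / √(0.2864 × 0.2156) = 0.1726 / 0.24849 = 0.6946

0.69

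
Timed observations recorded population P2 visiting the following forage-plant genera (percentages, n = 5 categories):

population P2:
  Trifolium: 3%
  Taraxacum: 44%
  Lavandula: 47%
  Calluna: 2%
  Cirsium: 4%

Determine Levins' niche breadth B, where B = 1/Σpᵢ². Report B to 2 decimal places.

2.40

Convert percentages to proportions (divide by 100).
Σpᵢ² = 0.03² + 0.44² + 0.47² + 0.02² + 0.04² = 0.0009 + 0.1936 + 0.2209 + 0.0004 + 0.0016 = 0.4174
B = 1 / 0.4174 = 2.3958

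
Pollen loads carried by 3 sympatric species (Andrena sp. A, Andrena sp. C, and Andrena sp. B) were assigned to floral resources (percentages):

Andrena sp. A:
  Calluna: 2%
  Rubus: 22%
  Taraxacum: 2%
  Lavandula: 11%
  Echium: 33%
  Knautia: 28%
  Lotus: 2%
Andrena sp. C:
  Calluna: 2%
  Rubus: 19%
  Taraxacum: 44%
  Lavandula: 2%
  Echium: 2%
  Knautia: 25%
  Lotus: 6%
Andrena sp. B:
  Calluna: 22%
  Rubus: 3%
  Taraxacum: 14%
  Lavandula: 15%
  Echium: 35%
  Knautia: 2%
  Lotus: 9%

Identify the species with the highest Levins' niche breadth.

Convert percentages to proportions (divide by 100).
Σp_Aᵢ² = 0.02² + 0.22² + 0.02² + 0.11² + 0.33² + 0.28² + 0.02² = 0.0004 + 0.0484 + 0.0004 + 0.0121 + 0.1089 + 0.0784 + 0.0004 = 0.2490
B_A = 1 / 0.2490 = 4.0161
Σp_Cᵢ² = 0.02² + 0.19² + 0.44² + 0.02² + 0.02² + 0.25² + 0.06² = 0.0004 + 0.0361 + 0.1936 + 0.0004 + 0.0004 + 0.0625 + 0.0036 = 0.2970
B_C = 1 / 0.2970 = 3.3670
Σp_Bᵢ² = 0.22² + 0.03² + 0.14² + 0.15² + 0.35² + 0.02² + 0.09² = 0.0484 + 0.0009 + 0.0196 + 0.0225 + 0.1225 + 0.0004 + 0.0081 = 0.2224
B_B = 1 / 0.2224 = 4.4964
Highest B → broadest niche (most generalist): Andrena sp. B (B = 4.50).

Andrena sp. B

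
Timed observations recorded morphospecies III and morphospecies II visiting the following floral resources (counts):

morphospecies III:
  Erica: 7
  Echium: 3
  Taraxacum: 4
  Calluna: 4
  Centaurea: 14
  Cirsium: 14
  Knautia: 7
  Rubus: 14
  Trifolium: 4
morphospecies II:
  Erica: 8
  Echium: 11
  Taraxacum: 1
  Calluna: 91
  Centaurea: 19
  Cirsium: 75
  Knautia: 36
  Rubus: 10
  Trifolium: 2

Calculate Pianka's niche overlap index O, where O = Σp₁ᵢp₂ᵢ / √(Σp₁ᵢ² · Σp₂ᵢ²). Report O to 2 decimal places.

0.63

Proportions for morphospecies III (n=71): 7/71=0.0986, 3/71=0.0423, 4/71=0.0563, 4/71=0.0563, 14/71=0.1972, 14/71=0.1972, 7/71=0.0986, 14/71=0.1972, 4/71=0.0563
Proportions for morphospecies II (n=253): 8/253=0.0316, 11/253=0.0435, 1/253=0.0040, 91/253=0.3597, 19/253=0.0751, 75/253=0.2964, 36/253=0.1423, 10/253=0.0395, 2/253=0.0079
Σ p₁ᵢp₂ᵢ = 0.003116 + 0.001840 + 0.000225 + 0.020251 + 0.014810 + 0.058450 + 0.014031 + 0.007789 + 0.000445 = 0.120957
Σp_1ᵢ² = 0.0986² + 0.0423² + 0.0563² + 0.0563² + 0.1972² + 0.1972² + 0.0986² + 0.1972² + 0.0563² = 0.009722 + 0.001789 + 0.003170 + 0.003170 + 0.038888 + 0.038888 + 0.009722 + 0.038888 + 0.003170 = 0.147407
Σp_2ᵢ² = 0.0316² + 0.0435² + 0.0040² + 0.3597² + 0.0751² + 0.2964² + 0.1423² + 0.0395² + 0.0079² = 0.000999 + 0.001892 + 0.000016 + 0.129384 + 0.005640 + 0.087853 + 0.020249 + 0.001560 + 0.000062 = 0.247655
O = 0.120957 / √(0.147407 × 0.247655) = 0.120957 / 0.1910656 = 0.6331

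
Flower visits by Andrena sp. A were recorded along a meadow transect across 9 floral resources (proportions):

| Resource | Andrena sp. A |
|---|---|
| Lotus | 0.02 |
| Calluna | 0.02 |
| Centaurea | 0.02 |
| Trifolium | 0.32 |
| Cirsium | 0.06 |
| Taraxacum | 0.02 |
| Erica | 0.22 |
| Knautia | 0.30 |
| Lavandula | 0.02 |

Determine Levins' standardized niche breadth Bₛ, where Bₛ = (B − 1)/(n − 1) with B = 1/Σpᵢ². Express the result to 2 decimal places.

0.38

Σpᵢ² = 0.02² + 0.02² + 0.02² + 0.32² + 0.06² + 0.02² + 0.22² + 0.30² + 0.02² = 0.0004 + 0.0004 + 0.0004 + 0.1024 + 0.0036 + 0.0004 + 0.0484 + 0.0900 + 0.0004 = 0.2464
B = 1 / 0.2464 = 4.0584
Bₛ = (B − 1)/(n − 1) = (4.0584 − 1)/(9 − 1) = 3.0584/8 = 0.3823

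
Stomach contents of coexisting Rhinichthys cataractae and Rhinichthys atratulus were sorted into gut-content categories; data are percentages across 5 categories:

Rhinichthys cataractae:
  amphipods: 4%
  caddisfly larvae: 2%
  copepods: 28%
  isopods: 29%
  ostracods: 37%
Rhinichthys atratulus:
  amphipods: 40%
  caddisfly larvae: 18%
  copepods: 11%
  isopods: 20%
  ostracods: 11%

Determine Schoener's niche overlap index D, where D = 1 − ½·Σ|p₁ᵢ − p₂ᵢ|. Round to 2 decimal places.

Convert percentages to proportions (divide by 100).
Σ|p₁ᵢ − p₂ᵢ| = 0.36 + 0.16 + 0.17 + 0.09 + 0.26 = 1.04
D = 1 − ½ × 1.04 = 1 − 0.520 = 0.4800

0.48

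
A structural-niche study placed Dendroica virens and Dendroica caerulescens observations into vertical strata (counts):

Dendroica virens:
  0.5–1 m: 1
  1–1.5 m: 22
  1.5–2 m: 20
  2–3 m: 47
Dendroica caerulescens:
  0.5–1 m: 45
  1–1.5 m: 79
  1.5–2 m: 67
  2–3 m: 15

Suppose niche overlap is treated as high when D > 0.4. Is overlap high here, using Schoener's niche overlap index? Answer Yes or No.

Yes

Proportions for Dendroica virens (n=90): 1/90=0.0111, 22/90=0.2444, 20/90=0.2222, 47/90=0.5222
Proportions for Dendroica caerulescens (n=206): 45/206=0.2184, 79/206=0.3835, 67/206=0.3252, 15/206=0.0728
Σ|p₁ᵢ − p₂ᵢ| = 0.2073 + 0.1391 + 0.1030 + 0.4494 = 0.8988
D = 1 − ½ × 0.8988 = 1 − 0.44940 = 0.55060
D = 0.55060 > 0.4 → Yes.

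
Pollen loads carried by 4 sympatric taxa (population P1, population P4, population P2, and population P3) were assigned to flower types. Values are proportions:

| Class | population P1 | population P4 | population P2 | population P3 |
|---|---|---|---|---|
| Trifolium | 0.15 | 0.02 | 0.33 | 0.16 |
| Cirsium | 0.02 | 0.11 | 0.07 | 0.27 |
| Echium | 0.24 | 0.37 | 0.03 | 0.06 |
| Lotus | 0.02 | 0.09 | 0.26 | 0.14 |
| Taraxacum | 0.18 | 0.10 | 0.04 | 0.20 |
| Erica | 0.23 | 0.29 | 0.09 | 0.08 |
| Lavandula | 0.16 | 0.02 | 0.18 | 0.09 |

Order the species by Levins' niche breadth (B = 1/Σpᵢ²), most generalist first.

population P3 > population P1 > population P2 > population P4

Σp_P1ᵢ² = 0.15² + 0.02² + 0.24² + 0.02² + 0.18² + 0.23² + 0.16² = 0.0225 + 0.0004 + 0.0576 + 0.0004 + 0.0324 + 0.0529 + 0.0256 = 0.1918
B_P1 = 1 / 0.1918 = 5.2138
Σp_P4ᵢ² = 0.02² + 0.11² + 0.37² + 0.09² + 0.10² + 0.29² + 0.02² = 0.0004 + 0.0121 + 0.1369 + 0.0081 + 0.0100 + 0.0841 + 0.0004 = 0.2520
B_P4 = 1 / 0.2520 = 3.9683
Σp_P2ᵢ² = 0.33² + 0.07² + 0.03² + 0.26² + 0.04² + 0.09² + 0.18² = 0.1089 + 0.0049 + 0.0009 + 0.0676 + 0.0016 + 0.0081 + 0.0324 = 0.2244
B_P2 = 1 / 0.2244 = 4.4563
Σp_P3ᵢ² = 0.16² + 0.27² + 0.06² + 0.14² + 0.20² + 0.08² + 0.09² = 0.0256 + 0.0729 + 0.0036 + 0.0196 + 0.0400 + 0.0064 + 0.0081 = 0.1762
B_P3 = 1 / 0.1762 = 5.6754
Ranking by B (broadest → narrowest): population P3 (5.68) > population P1 (5.21) > population P2 (4.46) > population P4 (3.97)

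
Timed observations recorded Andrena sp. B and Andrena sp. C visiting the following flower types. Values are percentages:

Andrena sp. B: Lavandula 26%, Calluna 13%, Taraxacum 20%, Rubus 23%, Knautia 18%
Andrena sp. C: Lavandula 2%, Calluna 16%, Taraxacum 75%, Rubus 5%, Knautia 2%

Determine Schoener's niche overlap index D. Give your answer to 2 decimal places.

Convert percentages to proportions (divide by 100).
Σ|p₁ᵢ − p₂ᵢ| = 0.24 + 0.03 + 0.55 + 0.18 + 0.16 = 1.16
D = 1 − ½ × 1.16 = 1 − 0.580 = 0.4200

0.42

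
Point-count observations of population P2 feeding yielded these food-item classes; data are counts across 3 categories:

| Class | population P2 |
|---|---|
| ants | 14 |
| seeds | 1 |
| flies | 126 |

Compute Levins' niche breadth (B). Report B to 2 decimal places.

1.24

Proportions for population P2 (n=141): 14/141=0.0993, 1/141=0.0071, 126/141=0.8936
Σpᵢ² = 0.0993² + 0.0071² + 0.8936² = 0.009860 + 0.000050 + 0.798521 = 0.808431
B = 1 / 0.808431 = 1.2370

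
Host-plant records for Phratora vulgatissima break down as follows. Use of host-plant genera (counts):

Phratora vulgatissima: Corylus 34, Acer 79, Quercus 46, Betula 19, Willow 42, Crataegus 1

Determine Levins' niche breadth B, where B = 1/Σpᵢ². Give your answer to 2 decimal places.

Proportions for Phratora vulgatissima (n=221): 34/221=0.1538, 79/221=0.3575, 46/221=0.2081, 19/221=0.0860, 42/221=0.1900, 1/221=0.0045
Σpᵢ² = 0.1538² + 0.3575² + 0.2081² + 0.0860² + 0.1900² + 0.0045² = 0.023654 + 0.127806 + 0.043306 + 0.007396 + 0.036100 + 0.000020 = 0.238282
B = 1 / 0.238282 = 4.1967

4.20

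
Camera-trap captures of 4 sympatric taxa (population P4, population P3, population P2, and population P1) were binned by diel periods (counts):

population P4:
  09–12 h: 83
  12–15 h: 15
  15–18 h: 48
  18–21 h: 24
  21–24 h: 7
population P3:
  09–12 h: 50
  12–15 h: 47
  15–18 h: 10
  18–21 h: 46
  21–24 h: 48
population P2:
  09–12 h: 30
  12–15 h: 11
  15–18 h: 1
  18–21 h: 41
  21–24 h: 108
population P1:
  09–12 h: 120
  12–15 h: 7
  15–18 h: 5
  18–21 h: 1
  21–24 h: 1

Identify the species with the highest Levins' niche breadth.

Proportions for population P4 (n=177): 83/177=0.4689, 15/177=0.0847, 48/177=0.2712, 24/177=0.1356, 7/177=0.0395
Proportions for population P3 (n=201): 50/201=0.2488, 47/201=0.2338, 10/201=0.0498, 46/201=0.2289, 48/201=0.2388
Proportions for population P2 (n=191): 30/191=0.1571, 11/191=0.0576, 1/191=0.0052, 41/191=0.2147, 108/191=0.5654
Proportions for population P1 (n=134): 120/134=0.8955, 7/134=0.0522, 5/134=0.0373, 1/134=0.0075, 1/134=0.0075
Σp_P4ᵢ² = 0.4689² + 0.0847² + 0.2712² + 0.1356² + 0.0395² = 0.219867 + 0.007174 + 0.073549 + 0.018387 + 0.001560 = 0.320537
B_P4 = 1 / 0.320537 = 3.1198
Σp_P3ᵢ² = 0.2488² + 0.2338² + 0.0498² + 0.2289² + 0.2388² = 0.061901 + 0.054662 + 0.002480 + 0.052395 + 0.057025 = 0.228463
B_P3 = 1 / 0.228463 = 4.3771
Σp_P2ᵢ² = 0.1571² + 0.0576² + 0.0052² + 0.2147² + 0.5654² = 0.024680 + 0.003318 + 0.000027 + 0.046096 + 0.319677 = 0.393798
B_P2 = 1 / 0.393798 = 2.5394
Σp_P1ᵢ² = 0.8955² + 0.0522² + 0.0373² + 0.0075² + 0.0075² = 0.801920 + 0.002725 + 0.001391 + 0.000056 + 0.000056 = 0.806148
B_P1 = 1 / 0.806148 = 1.2405
Highest B → broadest niche (most generalist): population P3 (B = 4.38).

population P3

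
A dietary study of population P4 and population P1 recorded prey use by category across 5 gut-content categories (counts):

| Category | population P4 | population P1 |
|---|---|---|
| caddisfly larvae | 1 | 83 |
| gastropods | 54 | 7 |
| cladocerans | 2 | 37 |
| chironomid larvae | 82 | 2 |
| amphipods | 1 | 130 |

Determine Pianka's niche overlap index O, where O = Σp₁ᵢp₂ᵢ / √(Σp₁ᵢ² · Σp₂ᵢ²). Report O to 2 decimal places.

0.05

Proportions for population P4 (n=140): 1/140=0.0071, 54/140=0.3857, 2/140=0.0143, 82/140=0.5857, 1/140=0.0071
Proportions for population P1 (n=259): 83/259=0.3205, 7/259=0.0270, 37/259=0.1429, 2/259=0.0077, 130/259=0.5019
Σ p₁ᵢp₂ᵢ = 0.002276 + 0.010414 + 0.002043 + 0.004510 + 0.003563 = 0.022806
Σp_1ᵢ² = 0.0071² + 0.3857² + 0.0143² + 0.5857² + 0.0071² = 0.000050 + 0.148764 + 0.000204 + 0.343044 + 0.000050 = 0.492112
Σp_2ᵢ² = 0.3205² + 0.0270² + 0.1429² + 0.0077² + 0.5019² = 0.102720 + 0.000729 + 0.020420 + 0.000059 + 0.251904 = 0.375832
O = 0.022806 / √(0.492112 × 0.375832) = 0.022806 / 0.4300598 = 0.0530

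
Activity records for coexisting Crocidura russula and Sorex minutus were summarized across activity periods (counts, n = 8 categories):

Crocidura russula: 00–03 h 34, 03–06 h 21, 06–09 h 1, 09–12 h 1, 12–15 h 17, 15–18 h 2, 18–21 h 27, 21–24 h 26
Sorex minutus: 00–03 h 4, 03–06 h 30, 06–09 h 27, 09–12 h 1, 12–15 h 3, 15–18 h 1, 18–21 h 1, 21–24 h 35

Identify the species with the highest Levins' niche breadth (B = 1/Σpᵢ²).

Crocidura russula

Proportions for Crocidura russula (n=129): 34/129=0.2636, 21/129=0.1628, 1/129=0.0078, 1/129=0.0078, 17/129=0.1318, 2/129=0.0155, 27/129=0.2093, 26/129=0.2016
Proportions for Sorex minutus (n=102): 4/102=0.0392, 30/102=0.2941, 27/102=0.2647, 1/102=0.0098, 3/102=0.0294, 1/102=0.0098, 1/102=0.0098, 35/102=0.3431
Σp_russᵢ² = 0.2636² + 0.1628² + 0.0078² + 0.0078² + 0.1318² + 0.0155² + 0.2093² + 0.2016² = 0.069485 + 0.026504 + 0.000061 + 0.000061 + 0.017371 + 0.000240 + 0.043806 + 0.040643 = 0.198171
B_russ = 1 / 0.198171 = 5.0461
Σp_minuᵢ² = 0.0392² + 0.2941² + 0.2647² + 0.0098² + 0.0294² + 0.0098² + 0.0098² + 0.3431² = 0.001537 + 0.086495 + 0.070066 + 0.000096 + 0.000864 + 0.000096 + 0.000096 + 0.117718 = 0.276968
B_minu = 1 / 0.276968 = 3.6105
Highest B → broadest niche (most generalist): Crocidura russula (B = 5.05).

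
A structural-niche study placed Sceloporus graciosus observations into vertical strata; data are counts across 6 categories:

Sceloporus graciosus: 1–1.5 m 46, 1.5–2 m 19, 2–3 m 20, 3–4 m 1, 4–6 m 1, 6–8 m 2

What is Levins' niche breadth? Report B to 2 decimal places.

2.75

Proportions for Sceloporus graciosus (n=89): 46/89=0.5169, 19/89=0.2135, 20/89=0.2247, 1/89=0.0112, 1/89=0.0112, 2/89=0.0225
Σpᵢ² = 0.5169² + 0.2135² + 0.2247² + 0.0112² + 0.0112² + 0.0225² = 0.267186 + 0.045582 + 0.050490 + 0.000125 + 0.000125 + 0.000506 = 0.364014
B = 1 / 0.364014 = 2.7471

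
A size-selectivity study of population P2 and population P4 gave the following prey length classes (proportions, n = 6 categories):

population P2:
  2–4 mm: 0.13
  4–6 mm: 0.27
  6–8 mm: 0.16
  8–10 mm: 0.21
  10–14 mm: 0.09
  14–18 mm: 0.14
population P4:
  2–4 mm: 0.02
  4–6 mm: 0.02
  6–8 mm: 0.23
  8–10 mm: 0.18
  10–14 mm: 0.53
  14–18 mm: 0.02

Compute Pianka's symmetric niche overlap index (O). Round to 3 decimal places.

0.508

Σ p₁ᵢp₂ᵢ = 0.0026 + 0.0054 + 0.0368 + 0.0378 + 0.0477 + 0.0028 = 0.1331
Σp_1ᵢ² = 0.13² + 0.27² + 0.16² + 0.21² + 0.09² + 0.14² = 0.0169 + 0.0729 + 0.0256 + 0.0441 + 0.0081 + 0.0196 = 0.1872
Σp_2ᵢ² = 0.02² + 0.02² + 0.23² + 0.18² + 0.53² + 0.02² = 0.0004 + 0.0004 + 0.0529 + 0.0324 + 0.2809 + 0.0004 = 0.3674
O = 0.1331 / √(0.1872 × 0.3674) = 0.1331 / 0.262254 = 0.50752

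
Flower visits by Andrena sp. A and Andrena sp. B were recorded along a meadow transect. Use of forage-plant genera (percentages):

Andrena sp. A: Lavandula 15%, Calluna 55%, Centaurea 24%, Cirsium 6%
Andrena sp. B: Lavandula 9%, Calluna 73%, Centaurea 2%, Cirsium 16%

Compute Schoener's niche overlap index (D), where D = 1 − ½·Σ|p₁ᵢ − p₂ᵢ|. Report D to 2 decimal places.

Convert percentages to proportions (divide by 100).
Σ|p₁ᵢ − p₂ᵢ| = 0.06 + 0.18 + 0.22 + 0.10 = 0.56
D = 1 − ½ × 0.56 = 1 − 0.280 = 0.7200

0.72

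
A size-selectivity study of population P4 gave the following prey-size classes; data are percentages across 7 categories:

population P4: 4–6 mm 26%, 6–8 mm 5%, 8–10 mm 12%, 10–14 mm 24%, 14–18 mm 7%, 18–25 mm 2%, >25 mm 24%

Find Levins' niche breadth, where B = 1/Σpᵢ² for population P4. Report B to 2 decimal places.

Convert percentages to proportions (divide by 100).
Σpᵢ² = 0.26² + 0.05² + 0.12² + 0.24² + 0.07² + 0.02² + 0.24² = 0.0676 + 0.0025 + 0.0144 + 0.0576 + 0.0049 + 0.0004 + 0.0576 = 0.2050
B = 1 / 0.2050 = 4.8780

4.88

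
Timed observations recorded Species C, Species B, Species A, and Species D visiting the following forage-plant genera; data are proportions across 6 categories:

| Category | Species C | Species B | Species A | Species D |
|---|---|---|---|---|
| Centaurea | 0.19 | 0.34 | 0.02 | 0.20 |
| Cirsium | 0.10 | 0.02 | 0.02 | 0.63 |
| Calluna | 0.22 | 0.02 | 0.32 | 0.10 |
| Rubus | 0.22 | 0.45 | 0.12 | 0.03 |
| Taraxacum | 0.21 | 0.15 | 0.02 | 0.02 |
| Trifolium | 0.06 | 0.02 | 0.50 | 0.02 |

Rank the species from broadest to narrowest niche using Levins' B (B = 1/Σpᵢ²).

Species C > Species B > Species A > Species D

Σp_Cᵢ² = 0.19² + 0.10² + 0.22² + 0.22² + 0.21² + 0.06² = 0.0361 + 0.0100 + 0.0484 + 0.0484 + 0.0441 + 0.0036 = 0.1906
B_C = 1 / 0.1906 = 5.2466
Σp_Bᵢ² = 0.34² + 0.02² + 0.02² + 0.45² + 0.15² + 0.02² = 0.1156 + 0.0004 + 0.0004 + 0.2025 + 0.0225 + 0.0004 = 0.3418
B_B = 1 / 0.3418 = 2.9257
Σp_Aᵢ² = 0.02² + 0.02² + 0.32² + 0.12² + 0.02² + 0.50² = 0.0004 + 0.0004 + 0.1024 + 0.0144 + 0.0004 + 0.2500 = 0.3680
B_A = 1 / 0.3680 = 2.7174
Σp_Dᵢ² = 0.20² + 0.63² + 0.10² + 0.03² + 0.02² + 0.02² = 0.0400 + 0.3969 + 0.0100 + 0.0009 + 0.0004 + 0.0004 = 0.4486
B_D = 1 / 0.4486 = 2.2292
Ranking by B (broadest → narrowest): Species C (5.25) > Species B (2.93) > Species A (2.72) > Species D (2.23)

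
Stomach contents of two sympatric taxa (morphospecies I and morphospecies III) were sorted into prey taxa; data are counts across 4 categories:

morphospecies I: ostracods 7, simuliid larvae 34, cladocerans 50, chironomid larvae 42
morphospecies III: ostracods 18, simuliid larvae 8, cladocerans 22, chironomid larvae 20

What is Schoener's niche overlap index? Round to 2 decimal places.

0.79

Proportions for morphospecies I (n=133): 7/133=0.0526, 34/133=0.2556, 50/133=0.3759, 42/133=0.3158
Proportions for morphospecies III (n=68): 18/68=0.2647, 8/68=0.1176, 22/68=0.3235, 20/68=0.2941
Σ|p₁ᵢ − p₂ᵢ| = 0.2121 + 0.1380 + 0.0524 + 0.0217 = 0.4242
D = 1 − ½ × 0.4242 = 1 − 0.21210 = 0.78790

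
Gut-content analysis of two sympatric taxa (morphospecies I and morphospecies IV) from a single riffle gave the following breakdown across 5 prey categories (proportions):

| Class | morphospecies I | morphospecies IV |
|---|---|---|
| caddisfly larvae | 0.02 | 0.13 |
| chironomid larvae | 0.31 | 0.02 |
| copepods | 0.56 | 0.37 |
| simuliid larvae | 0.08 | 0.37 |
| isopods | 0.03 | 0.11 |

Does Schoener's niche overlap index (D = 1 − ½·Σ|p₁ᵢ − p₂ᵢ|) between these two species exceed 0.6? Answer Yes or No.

Σ|p₁ᵢ − p₂ᵢ| = 0.11 + 0.29 + 0.19 + 0.29 + 0.08 = 0.96
D = 1 − ½ × 0.96 = 1 − 0.480 = 0.5200
D = 0.5200 < 0.6 → No.

No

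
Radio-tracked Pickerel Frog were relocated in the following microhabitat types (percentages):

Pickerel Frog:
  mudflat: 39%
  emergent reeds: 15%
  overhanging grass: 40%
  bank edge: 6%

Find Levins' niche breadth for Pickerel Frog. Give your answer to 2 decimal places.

Convert percentages to proportions (divide by 100).
Σpᵢ² = 0.39² + 0.15² + 0.40² + 0.06² = 0.1521 + 0.0225 + 0.1600 + 0.0036 = 0.3382
B = 1 / 0.3382 = 2.9568

2.96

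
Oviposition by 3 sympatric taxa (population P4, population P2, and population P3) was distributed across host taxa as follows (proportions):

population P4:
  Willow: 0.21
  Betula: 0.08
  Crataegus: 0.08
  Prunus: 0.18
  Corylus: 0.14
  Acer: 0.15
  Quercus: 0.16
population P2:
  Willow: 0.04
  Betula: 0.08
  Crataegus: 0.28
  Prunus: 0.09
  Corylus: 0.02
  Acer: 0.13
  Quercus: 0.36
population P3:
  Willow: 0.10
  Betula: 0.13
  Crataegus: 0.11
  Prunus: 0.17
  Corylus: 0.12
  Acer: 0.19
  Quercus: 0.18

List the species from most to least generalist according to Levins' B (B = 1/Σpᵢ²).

Σp_P4ᵢ² = 0.21² + 0.08² + 0.08² + 0.18² + 0.14² + 0.15² + 0.16² = 0.0441 + 0.0064 + 0.0064 + 0.0324 + 0.0196 + 0.0225 + 0.0256 = 0.1570
B_P4 = 1 / 0.1570 = 6.3694
Σp_P2ᵢ² = 0.04² + 0.08² + 0.28² + 0.09² + 0.02² + 0.13² + 0.36² = 0.0016 + 0.0064 + 0.0784 + 0.0081 + 0.0004 + 0.0169 + 0.1296 = 0.2414
B_P2 = 1 / 0.2414 = 4.1425
Σp_P3ᵢ² = 0.10² + 0.13² + 0.11² + 0.17² + 0.12² + 0.19² + 0.18² = 0.0100 + 0.0169 + 0.0121 + 0.0289 + 0.0144 + 0.0361 + 0.0324 = 0.1508
B_P3 = 1 / 0.1508 = 6.6313
Ranking by B (broadest → narrowest): population P3 (6.63) > population P4 (6.37) > population P2 (4.14)

population P3 > population P4 > population P2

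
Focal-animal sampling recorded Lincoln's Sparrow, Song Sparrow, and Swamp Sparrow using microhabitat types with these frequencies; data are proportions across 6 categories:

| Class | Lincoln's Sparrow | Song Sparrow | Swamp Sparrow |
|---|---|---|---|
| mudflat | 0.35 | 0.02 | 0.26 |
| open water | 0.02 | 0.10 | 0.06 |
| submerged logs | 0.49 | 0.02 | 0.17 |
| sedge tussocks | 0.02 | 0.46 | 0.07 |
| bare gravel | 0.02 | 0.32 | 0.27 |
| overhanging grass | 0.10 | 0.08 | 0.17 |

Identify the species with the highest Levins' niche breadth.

Swamp Sparrow

Σp_Lincᵢ² = 0.35² + 0.02² + 0.49² + 0.02² + 0.02² + 0.10² = 0.1225 + 0.0004 + 0.2401 + 0.0004 + 0.0004 + 0.0100 = 0.3738
B_Linc = 1 / 0.3738 = 2.6752
Σp_Songᵢ² = 0.02² + 0.10² + 0.02² + 0.46² + 0.32² + 0.08² = 0.0004 + 0.0100 + 0.0004 + 0.2116 + 0.1024 + 0.0064 = 0.3312
B_Song = 1 / 0.3312 = 3.0193
Σp_Swamᵢ² = 0.26² + 0.06² + 0.17² + 0.07² + 0.27² + 0.17² = 0.0676 + 0.0036 + 0.0289 + 0.0049 + 0.0729 + 0.0289 = 0.2068
B_Swam = 1 / 0.2068 = 4.8356
Highest B → broadest niche (most generalist): Swamp Sparrow (B = 4.84).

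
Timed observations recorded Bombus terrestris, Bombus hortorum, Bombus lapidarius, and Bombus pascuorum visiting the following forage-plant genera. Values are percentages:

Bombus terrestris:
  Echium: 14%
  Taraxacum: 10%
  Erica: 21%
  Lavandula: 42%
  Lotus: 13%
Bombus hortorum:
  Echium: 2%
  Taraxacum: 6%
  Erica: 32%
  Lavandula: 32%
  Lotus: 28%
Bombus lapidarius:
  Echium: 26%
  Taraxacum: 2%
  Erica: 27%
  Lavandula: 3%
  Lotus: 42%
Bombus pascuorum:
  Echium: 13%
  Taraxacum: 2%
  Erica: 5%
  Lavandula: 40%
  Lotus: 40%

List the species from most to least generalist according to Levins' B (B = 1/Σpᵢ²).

Convert percentages to proportions (divide by 100).
Σp_terrᵢ² = 0.14² + 0.10² + 0.21² + 0.42² + 0.13² = 0.0196 + 0.0100 + 0.0441 + 0.1764 + 0.0169 = 0.2670
B_terr = 1 / 0.2670 = 3.7453
Σp_hortᵢ² = 0.02² + 0.06² + 0.32² + 0.32² + 0.28² = 0.0004 + 0.0036 + 0.1024 + 0.1024 + 0.0784 = 0.2872
B_hort = 1 / 0.2872 = 3.4819
Σp_lapiᵢ² = 0.26² + 0.02² + 0.27² + 0.03² + 0.42² = 0.0676 + 0.0004 + 0.0729 + 0.0009 + 0.1764 = 0.3182
B_lapi = 1 / 0.3182 = 3.1427
Σp_pascᵢ² = 0.13² + 0.02² + 0.05² + 0.40² + 0.40² = 0.0169 + 0.0004 + 0.0025 + 0.1600 + 0.1600 = 0.3398
B_pasc = 1 / 0.3398 = 2.9429
Ranking by B (broadest → narrowest): Bombus terrestris (3.75) > Bombus hortorum (3.48) > Bombus lapidarius (3.14) > Bombus pascuorum (2.94)

Bombus terrestris > Bombus hortorum > Bombus lapidarius > Bombus pascuorum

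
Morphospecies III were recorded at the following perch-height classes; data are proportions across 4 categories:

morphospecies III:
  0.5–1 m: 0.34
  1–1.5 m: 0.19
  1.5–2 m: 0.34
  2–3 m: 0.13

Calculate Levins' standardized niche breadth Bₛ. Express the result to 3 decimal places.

Σpᵢ² = 0.34² + 0.19² + 0.34² + 0.13² = 0.1156 + 0.0361 + 0.1156 + 0.0169 = 0.2842
B = 1 / 0.2842 = 3.51865
Bₛ = (B − 1)/(n − 1) = (3.51865 − 1)/(4 − 1) = 2.51865/3 = 0.83955

0.840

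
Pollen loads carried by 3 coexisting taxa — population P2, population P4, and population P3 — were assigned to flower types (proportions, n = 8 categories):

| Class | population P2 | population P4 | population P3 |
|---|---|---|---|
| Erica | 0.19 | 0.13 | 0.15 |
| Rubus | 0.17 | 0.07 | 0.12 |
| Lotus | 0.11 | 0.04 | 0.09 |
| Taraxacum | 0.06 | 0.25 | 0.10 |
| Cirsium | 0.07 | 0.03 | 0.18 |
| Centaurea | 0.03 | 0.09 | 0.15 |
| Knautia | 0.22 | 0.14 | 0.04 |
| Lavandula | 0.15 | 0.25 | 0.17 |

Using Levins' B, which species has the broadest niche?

population P3

Σp_P2ᵢ² = 0.19² + 0.17² + 0.11² + 0.06² + 0.07² + 0.03² + 0.22² + 0.15² = 0.0361 + 0.0289 + 0.0121 + 0.0036 + 0.0049 + 0.0009 + 0.0484 + 0.0225 = 0.1574
B_P2 = 1 / 0.1574 = 6.3532
Σp_P4ᵢ² = 0.13² + 0.07² + 0.04² + 0.25² + 0.03² + 0.09² + 0.14² + 0.25² = 0.0169 + 0.0049 + 0.0016 + 0.0625 + 0.0009 + 0.0081 + 0.0196 + 0.0625 = 0.1770
B_P4 = 1 / 0.1770 = 5.6497
Σp_P3ᵢ² = 0.15² + 0.12² + 0.09² + 0.10² + 0.18² + 0.15² + 0.04² + 0.17² = 0.0225 + 0.0144 + 0.0081 + 0.0100 + 0.0324 + 0.0225 + 0.0016 + 0.0289 = 0.1404
B_P3 = 1 / 0.1404 = 7.1225
Highest B → broadest niche (most generalist): population P3 (B = 7.12).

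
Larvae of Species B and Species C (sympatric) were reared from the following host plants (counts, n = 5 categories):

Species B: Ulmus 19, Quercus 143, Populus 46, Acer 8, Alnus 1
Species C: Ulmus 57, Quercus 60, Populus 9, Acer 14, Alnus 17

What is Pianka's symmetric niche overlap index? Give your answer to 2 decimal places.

Proportions for Species B (n=217): 19/217=0.0876, 143/217=0.6590, 46/217=0.2120, 8/217=0.0369, 1/217=0.0046
Proportions for Species C (n=157): 57/157=0.3631, 60/157=0.3822, 9/157=0.0573, 14/157=0.0892, 17/157=0.1083
Σ p₁ᵢp₂ᵢ = 0.031808 + 0.251870 + 0.012148 + 0.003291 + 0.000498 = 0.299615
Σp_1ᵢ² = 0.0876² + 0.6590² + 0.2120² + 0.0369² + 0.0046² = 0.007674 + 0.434281 + 0.044944 + 0.001362 + 0.000021 = 0.488282
Σp_2ᵢ² = 0.3631² + 0.3822² + 0.0573² + 0.0892² + 0.1083² = 0.131842 + 0.146077 + 0.003283 + 0.007957 + 0.011729 = 0.300888
O = 0.299615 / √(0.488282 × 0.300888) = 0.299615 / 0.3832991 = 0.7817

0.78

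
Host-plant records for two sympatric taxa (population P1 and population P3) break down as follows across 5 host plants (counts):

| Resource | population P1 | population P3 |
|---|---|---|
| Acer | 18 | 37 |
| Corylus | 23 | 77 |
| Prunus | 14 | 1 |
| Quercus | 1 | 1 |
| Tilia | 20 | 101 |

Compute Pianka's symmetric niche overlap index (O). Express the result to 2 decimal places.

0.89

Proportions for population P1 (n=76): 18/76=0.2368, 23/76=0.3026, 14/76=0.1842, 1/76=0.0132, 20/76=0.2632
Proportions for population P3 (n=217): 37/217=0.1705, 77/217=0.3548, 1/217=0.0046, 1/217=0.0046, 101/217=0.4654
Σ p₁ᵢp₂ᵢ = 0.040374 + 0.107362 + 0.000847 + 0.000061 + 0.122493 = 0.271137
Σp_1ᵢ² = 0.2368² + 0.3026² + 0.1842² + 0.0132² + 0.2632² = 0.056074 + 0.091567 + 0.033930 + 0.000174 + 0.069274 = 0.251019
Σp_2ᵢ² = 0.1705² + 0.3548² + 0.0046² + 0.0046² + 0.4654² = 0.029070 + 0.125883 + 0.000021 + 0.000021 + 0.216597 = 0.371592
O = 0.271137 / √(0.251019 × 0.371592) = 0.271137 / 0.3054123 = 0.8878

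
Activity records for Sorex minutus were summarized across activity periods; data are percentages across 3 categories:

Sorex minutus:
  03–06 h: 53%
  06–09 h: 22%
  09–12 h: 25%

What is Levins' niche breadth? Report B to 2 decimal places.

2.55

Convert percentages to proportions (divide by 100).
Σpᵢ² = 0.53² + 0.22² + 0.25² = 0.2809 + 0.0484 + 0.0625 = 0.3918
B = 1 / 0.3918 = 2.5523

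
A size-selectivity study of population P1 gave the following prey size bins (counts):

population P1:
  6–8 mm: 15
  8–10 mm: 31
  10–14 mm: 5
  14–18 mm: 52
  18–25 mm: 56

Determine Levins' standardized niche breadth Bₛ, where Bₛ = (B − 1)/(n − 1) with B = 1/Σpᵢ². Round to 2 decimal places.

Proportions for population P1 (n=159): 15/159=0.0943, 31/159=0.1950, 5/159=0.0314, 52/159=0.3270, 56/159=0.3522
Σpᵢ² = 0.0943² + 0.1950² + 0.0314² + 0.3270² + 0.3522² = 0.008892 + 0.038025 + 0.000986 + 0.106929 + 0.124045 = 0.278877
B = 1 / 0.278877 = 3.5858
Bₛ = (B − 1)/(n − 1) = (3.5858 − 1)/(5 − 1) = 2.5858/4 = 0.6465

0.65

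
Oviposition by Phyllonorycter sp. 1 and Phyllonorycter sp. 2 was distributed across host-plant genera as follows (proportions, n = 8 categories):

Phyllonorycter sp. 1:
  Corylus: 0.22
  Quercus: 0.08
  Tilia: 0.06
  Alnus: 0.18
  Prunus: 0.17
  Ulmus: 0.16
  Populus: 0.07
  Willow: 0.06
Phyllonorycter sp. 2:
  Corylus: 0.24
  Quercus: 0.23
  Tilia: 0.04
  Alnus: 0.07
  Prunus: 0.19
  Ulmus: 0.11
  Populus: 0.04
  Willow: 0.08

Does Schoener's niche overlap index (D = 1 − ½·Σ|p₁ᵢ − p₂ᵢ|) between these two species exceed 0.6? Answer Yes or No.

Yes

Σ|p₁ᵢ − p₂ᵢ| = 0.02 + 0.15 + 0.02 + 0.11 + 0.02 + 0.05 + 0.03 + 0.02 = 0.42
D = 1 − ½ × 0.42 = 1 − 0.210 = 0.7900
D = 0.7900 > 0.6 → Yes.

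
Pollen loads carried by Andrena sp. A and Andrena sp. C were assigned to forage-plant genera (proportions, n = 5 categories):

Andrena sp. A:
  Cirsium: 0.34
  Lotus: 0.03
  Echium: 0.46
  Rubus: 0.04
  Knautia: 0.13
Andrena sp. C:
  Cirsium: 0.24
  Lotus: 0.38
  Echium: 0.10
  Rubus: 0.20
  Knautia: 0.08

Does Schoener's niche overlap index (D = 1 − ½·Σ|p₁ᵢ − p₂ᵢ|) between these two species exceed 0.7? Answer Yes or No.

Σ|p₁ᵢ − p₂ᵢ| = 0.10 + 0.35 + 0.36 + 0.16 + 0.05 = 1.02
D = 1 − ½ × 1.02 = 1 − 0.510 = 0.4900
D = 0.4900 < 0.7 → No.

No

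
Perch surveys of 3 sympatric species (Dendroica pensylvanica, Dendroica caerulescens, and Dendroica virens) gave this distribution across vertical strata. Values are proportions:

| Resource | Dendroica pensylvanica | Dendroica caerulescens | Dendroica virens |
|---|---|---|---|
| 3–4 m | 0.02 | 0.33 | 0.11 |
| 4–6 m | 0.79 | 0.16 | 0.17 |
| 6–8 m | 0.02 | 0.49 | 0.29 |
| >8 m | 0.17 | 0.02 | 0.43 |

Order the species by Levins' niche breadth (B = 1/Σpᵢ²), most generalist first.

Dendroica virens > Dendroica caerulescens > Dendroica pensylvanica

Σp_pensᵢ² = 0.02² + 0.79² + 0.02² + 0.17² = 0.0004 + 0.6241 + 0.0004 + 0.0289 = 0.6538
B_pens = 1 / 0.6538 = 1.5295
Σp_caerᵢ² = 0.33² + 0.16² + 0.49² + 0.02² = 0.1089 + 0.0256 + 0.2401 + 0.0004 = 0.3750
B_caer = 1 / 0.3750 = 2.6667
Σp_vireᵢ² = 0.11² + 0.17² + 0.29² + 0.43² = 0.0121 + 0.0289 + 0.0841 + 0.1849 = 0.3100
B_vire = 1 / 0.3100 = 3.2258
Ranking by B (broadest → narrowest): Dendroica virens (3.23) > Dendroica caerulescens (2.67) > Dendroica pensylvanica (1.53)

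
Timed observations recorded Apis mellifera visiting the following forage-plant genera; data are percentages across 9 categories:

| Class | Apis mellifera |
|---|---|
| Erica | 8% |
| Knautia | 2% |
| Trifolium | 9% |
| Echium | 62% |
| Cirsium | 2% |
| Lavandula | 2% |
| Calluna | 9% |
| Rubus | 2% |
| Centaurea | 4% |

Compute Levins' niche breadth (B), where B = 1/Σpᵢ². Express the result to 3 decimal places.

2.438

Convert percentages to proportions (divide by 100).
Σpᵢ² = 0.08² + 0.02² + 0.09² + 0.62² + 0.02² + 0.02² + 0.09² + 0.02² + 0.04² = 0.0064 + 0.0004 + 0.0081 + 0.3844 + 0.0004 + 0.0004 + 0.0081 + 0.0004 + 0.0016 = 0.4102
B = 1 / 0.4102 = 2.43784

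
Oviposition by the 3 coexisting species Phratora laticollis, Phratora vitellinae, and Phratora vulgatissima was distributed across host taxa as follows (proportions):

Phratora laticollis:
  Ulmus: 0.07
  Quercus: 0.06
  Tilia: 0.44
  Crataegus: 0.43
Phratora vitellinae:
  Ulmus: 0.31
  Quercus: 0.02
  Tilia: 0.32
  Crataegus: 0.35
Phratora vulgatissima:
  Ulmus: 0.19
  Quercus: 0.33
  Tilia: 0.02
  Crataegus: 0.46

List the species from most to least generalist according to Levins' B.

Phratora vitellinae > Phratora vulgatissima > Phratora laticollis

Σp_latiᵢ² = 0.07² + 0.06² + 0.44² + 0.43² = 0.0049 + 0.0036 + 0.1936 + 0.1849 = 0.3870
B_lati = 1 / 0.3870 = 2.5840
Σp_viteᵢ² = 0.31² + 0.02² + 0.32² + 0.35² = 0.0961 + 0.0004 + 0.1024 + 0.1225 = 0.3214
B_vite = 1 / 0.3214 = 3.1114
Σp_vulgᵢ² = 0.19² + 0.33² + 0.02² + 0.46² = 0.0361 + 0.1089 + 0.0004 + 0.2116 = 0.3570
B_vulg = 1 / 0.3570 = 2.8011
Ranking by B (broadest → narrowest): Phratora vitellinae (3.11) > Phratora vulgatissima (2.80) > Phratora laticollis (2.58)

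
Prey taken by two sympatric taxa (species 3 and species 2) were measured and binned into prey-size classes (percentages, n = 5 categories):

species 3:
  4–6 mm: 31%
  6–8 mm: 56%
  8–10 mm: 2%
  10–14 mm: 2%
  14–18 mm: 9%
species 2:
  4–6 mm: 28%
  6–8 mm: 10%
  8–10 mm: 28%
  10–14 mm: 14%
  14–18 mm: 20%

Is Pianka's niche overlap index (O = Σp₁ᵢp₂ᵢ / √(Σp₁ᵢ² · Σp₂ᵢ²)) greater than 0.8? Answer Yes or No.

Convert percentages to proportions (divide by 100).
Σ p₁ᵢp₂ᵢ = 0.0868 + 0.0560 + 0.0056 + 0.0028 + 0.0180 = 0.1692
Σp_1ᵢ² = 0.31² + 0.56² + 0.02² + 0.02² + 0.09² = 0.0961 + 0.3136 + 0.0004 + 0.0004 + 0.0081 = 0.4186
Σp_2ᵢ² = 0.28² + 0.10² + 0.28² + 0.14² + 0.20² = 0.0784 + 0.0100 + 0.0784 + 0.0196 + 0.0400 = 0.2264
O = 0.1692 / √(0.4186 × 0.2264) = 0.1692 / 0.30785 = 0.5496
O = 0.5496 < 0.8 → No.

No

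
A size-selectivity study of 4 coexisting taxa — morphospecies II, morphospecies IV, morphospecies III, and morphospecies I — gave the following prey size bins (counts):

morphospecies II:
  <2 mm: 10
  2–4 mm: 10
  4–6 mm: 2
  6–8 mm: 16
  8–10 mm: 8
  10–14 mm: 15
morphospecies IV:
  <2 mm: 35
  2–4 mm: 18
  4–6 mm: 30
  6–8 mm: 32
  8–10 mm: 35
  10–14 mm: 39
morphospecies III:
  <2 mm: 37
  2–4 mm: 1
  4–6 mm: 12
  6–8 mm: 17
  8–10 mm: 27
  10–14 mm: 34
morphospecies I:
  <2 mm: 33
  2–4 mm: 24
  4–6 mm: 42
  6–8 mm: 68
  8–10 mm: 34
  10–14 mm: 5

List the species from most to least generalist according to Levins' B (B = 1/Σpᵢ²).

morphospecies IV > morphospecies II > morphospecies I > morphospecies III

Proportions for morphospecies II (n=61): 10/61=0.1639, 10/61=0.1639, 2/61=0.0328, 16/61=0.2623, 8/61=0.1311, 15/61=0.2459
Proportions for morphospecies IV (n=189): 35/189=0.1852, 18/189=0.0952, 30/189=0.1587, 32/189=0.1693, 35/189=0.1852, 39/189=0.2063
Proportions for morphospecies III (n=128): 37/128=0.2891, 1/128=0.0078, 12/128=0.0938, 17/128=0.1328, 27/128=0.2109, 34/128=0.2656
Proportions for morphospecies I (n=206): 33/206=0.1602, 24/206=0.1165, 42/206=0.2039, 68/206=0.3301, 34/206=0.1650, 5/206=0.0243
Σp_IIᵢ² = 0.1639² + 0.1639² + 0.0328² + 0.2623² + 0.1311² + 0.2459² = 0.026863 + 0.026863 + 0.001076 + 0.068801 + 0.017187 + 0.060467 = 0.201257
B_II = 1 / 0.201257 = 4.9688
Σp_IVᵢ² = 0.1852² + 0.0952² + 0.1587² + 0.1693² + 0.1852² + 0.2063² = 0.034299 + 0.009063 + 0.025186 + 0.028662 + 0.034299 + 0.042560 = 0.174069
B_IV = 1 / 0.174069 = 5.7448
Σp_IIIᵢ² = 0.2891² + 0.0078² + 0.0938² + 0.1328² + 0.2109² + 0.2656² = 0.083579 + 0.000061 + 0.008798 + 0.017636 + 0.044479 + 0.070543 = 0.225096
B_III = 1 / 0.225096 = 4.4425
Σp_Iᵢ² = 0.1602² + 0.1165² + 0.2039² + 0.3301² + 0.1650² + 0.0243² = 0.025664 + 0.013572 + 0.041575 + 0.108966 + 0.027225 + 0.000590 = 0.217592
B_I = 1 / 0.217592 = 4.5958
Ranking by B (broadest → narrowest): morphospecies IV (5.74) > morphospecies II (4.97) > morphospecies I (4.60) > morphospecies III (4.44)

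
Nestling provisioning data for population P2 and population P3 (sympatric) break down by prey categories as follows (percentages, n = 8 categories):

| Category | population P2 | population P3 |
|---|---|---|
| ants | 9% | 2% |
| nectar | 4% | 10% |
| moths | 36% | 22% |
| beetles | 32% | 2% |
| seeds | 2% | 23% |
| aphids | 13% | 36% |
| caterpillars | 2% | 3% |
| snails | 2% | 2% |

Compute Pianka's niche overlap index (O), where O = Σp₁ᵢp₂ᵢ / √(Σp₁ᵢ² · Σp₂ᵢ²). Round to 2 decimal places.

Convert percentages to proportions (divide by 100).
Σ p₁ᵢp₂ᵢ = 0.0018 + 0.0040 + 0.0792 + 0.0064 + 0.0046 + 0.0468 + 0.0006 + 0.0004 = 0.1438
Σp_1ᵢ² = 0.09² + 0.04² + 0.36² + 0.32² + 0.02² + 0.13² + 0.02² + 0.02² = 0.0081 + 0.0016 + 0.1296 + 0.1024 + 0.0004 + 0.0169 + 0.0004 + 0.0004 = 0.2598
Σp_2ᵢ² = 0.02² + 0.10² + 0.22² + 0.02² + 0.23² + 0.36² + 0.03² + 0.02² = 0.0004 + 0.0100 + 0.0484 + 0.0004 + 0.0529 + 0.1296 + 0.0009 + 0.0004 = 0.2430
O = 0.1438 / √(0.2598 × 0.2430) = 0.1438 / 0.25126 = 0.5723

0.57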